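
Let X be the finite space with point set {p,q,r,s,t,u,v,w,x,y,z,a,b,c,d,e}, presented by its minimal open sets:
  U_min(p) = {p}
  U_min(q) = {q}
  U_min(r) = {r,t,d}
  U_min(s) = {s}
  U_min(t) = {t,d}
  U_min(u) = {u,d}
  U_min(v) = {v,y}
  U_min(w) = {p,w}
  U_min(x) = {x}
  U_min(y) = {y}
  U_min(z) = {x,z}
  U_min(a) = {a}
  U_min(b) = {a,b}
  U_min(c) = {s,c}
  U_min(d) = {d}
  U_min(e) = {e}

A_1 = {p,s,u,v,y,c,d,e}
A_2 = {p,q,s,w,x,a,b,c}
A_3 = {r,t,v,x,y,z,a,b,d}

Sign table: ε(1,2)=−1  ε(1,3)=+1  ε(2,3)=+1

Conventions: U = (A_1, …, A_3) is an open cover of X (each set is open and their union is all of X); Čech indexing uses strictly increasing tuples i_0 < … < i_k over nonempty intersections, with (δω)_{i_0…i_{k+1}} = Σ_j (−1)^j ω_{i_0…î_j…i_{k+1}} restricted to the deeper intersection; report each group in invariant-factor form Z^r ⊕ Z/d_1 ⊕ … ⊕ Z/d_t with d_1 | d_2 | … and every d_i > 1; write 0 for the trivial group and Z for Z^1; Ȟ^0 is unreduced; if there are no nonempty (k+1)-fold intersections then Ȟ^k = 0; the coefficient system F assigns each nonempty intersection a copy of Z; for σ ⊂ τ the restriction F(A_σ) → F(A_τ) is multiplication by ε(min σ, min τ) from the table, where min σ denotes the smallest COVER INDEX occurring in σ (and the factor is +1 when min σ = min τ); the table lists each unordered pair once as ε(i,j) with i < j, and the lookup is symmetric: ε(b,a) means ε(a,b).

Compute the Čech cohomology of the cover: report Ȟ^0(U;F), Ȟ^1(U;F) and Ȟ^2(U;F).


Ȟ^0(U;F) ≅ 0, Ȟ^1(U;F) ≅ Z/2 and Ȟ^2(U;F) ≅ 0

cover nerve:
  A12={p,s,c} A13={v,y,d} A23={x,a,b}
C dims 3,3; δ0: rk 3, SNF 1^2·2
Ȟ^0: (3−3)−0=0 ⇒ 0
Ȟ^1: (3−0)−3=0 plus torsion [2] ⇒ Z/2
Ȟ^2: (0−0)−0=0 ⇒ 0


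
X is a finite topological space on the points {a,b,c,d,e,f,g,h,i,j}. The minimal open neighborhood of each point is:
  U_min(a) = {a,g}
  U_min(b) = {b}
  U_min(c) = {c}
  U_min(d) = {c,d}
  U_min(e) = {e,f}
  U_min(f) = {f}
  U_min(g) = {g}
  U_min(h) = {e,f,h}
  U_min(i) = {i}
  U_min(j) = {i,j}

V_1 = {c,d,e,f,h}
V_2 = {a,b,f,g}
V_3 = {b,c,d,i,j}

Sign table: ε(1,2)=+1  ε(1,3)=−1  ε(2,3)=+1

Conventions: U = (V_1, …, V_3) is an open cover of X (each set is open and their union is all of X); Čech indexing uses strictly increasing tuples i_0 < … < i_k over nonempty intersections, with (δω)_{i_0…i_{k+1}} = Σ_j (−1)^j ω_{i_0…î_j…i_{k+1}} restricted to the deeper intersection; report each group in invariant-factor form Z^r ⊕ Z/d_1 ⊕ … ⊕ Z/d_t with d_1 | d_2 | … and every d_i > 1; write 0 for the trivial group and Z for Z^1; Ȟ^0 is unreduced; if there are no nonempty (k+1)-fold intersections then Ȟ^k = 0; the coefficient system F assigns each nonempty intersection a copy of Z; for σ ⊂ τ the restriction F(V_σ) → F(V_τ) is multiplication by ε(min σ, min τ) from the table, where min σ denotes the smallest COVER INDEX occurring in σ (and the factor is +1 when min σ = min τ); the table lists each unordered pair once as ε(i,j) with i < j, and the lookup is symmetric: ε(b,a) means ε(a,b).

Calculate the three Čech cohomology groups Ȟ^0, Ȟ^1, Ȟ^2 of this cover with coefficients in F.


Ȟ^0 ≅ 0, Ȟ^1 ≅ Z/2, Ȟ^2 ≅ 0

intersection data:
  V12={f} V13={c,d} V23={b}
C dims 3,3; δ0: rk 3, SNF 1^2·2
Ȟ^0 = (3 − 3) − 0 = 0, so Ȟ^0 ≅ 0
Ȟ^1 = (3 − 0) − 3 = 0 plus torsion [2], so Ȟ^1 ≅ Z/2
Ȟ^2 = (0 − 0) − 0 = 0, so Ȟ^2 ≅ 0


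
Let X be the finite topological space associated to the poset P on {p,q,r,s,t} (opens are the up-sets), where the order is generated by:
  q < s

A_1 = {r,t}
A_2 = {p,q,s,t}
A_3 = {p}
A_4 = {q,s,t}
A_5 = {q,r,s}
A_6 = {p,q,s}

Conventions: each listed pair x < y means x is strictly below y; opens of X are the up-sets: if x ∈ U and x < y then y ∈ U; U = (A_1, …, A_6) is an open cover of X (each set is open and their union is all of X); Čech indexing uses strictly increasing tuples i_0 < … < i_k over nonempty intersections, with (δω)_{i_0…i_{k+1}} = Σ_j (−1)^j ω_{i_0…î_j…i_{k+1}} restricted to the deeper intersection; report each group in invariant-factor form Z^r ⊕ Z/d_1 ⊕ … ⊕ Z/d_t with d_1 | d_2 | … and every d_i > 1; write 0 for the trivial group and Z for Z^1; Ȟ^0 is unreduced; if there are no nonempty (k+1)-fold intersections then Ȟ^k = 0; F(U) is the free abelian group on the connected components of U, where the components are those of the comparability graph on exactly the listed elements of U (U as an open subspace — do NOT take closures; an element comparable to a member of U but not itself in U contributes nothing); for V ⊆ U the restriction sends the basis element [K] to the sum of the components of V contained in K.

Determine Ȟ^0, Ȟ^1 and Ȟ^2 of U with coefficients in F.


Ȟ^0 = Z^4, Ȟ^1 = 0, Ȟ^2 = 0

nerve of the cover:
  A12={t} A14={t} A15={r} A23={p} A24={q,s,t} A25={q,s} A26={p,q,s} A36={p} A45={q,s} A46={q,s} A56={q,s}
  A124={t} A236={p} A245={q,s} A246={q,s} A256={q,s} A456={q,s}
  A2456={q,s}
components per intersection:
  A1: {r} {t}
  A2: {p} {q,s} {t}
  A3: {p}
  A4: {q,s} {t}
  A5: {q,s} {r}
  A6: {p} {q,s}
  A12: {t}
  A14: {t}
  A15: {r}
  A23: {p}
  A24: {q,s} {t}
  A25: {q,s}
  A26: {p} {q,s}
  A36: {p}
  A45: {q,s}
  A46: {q,s}
  A56: {q,s}
  A124: {t}
  A236: {p}
  A245: {q,s}
  A246: {q,s}
  A256: {q,s}
  A456: {q,s}
  A2456: {q,s}
C dims 12,13,6,1; δ0: rk 8, SNF 1^8; δ1: rk 5, SNF 1^5; δ2: rk 1, SNF 1^1
Ȟ^0 = (12 − 8) − 0 = 4, so Ȟ^0 ≅ Z^4
Ȟ^1 = (13 − 5) − 8 = 0, so Ȟ^1 ≅ 0
Ȟ^2 = (6 − 1) − 5 = 0, so Ȟ^2 ≅ 0


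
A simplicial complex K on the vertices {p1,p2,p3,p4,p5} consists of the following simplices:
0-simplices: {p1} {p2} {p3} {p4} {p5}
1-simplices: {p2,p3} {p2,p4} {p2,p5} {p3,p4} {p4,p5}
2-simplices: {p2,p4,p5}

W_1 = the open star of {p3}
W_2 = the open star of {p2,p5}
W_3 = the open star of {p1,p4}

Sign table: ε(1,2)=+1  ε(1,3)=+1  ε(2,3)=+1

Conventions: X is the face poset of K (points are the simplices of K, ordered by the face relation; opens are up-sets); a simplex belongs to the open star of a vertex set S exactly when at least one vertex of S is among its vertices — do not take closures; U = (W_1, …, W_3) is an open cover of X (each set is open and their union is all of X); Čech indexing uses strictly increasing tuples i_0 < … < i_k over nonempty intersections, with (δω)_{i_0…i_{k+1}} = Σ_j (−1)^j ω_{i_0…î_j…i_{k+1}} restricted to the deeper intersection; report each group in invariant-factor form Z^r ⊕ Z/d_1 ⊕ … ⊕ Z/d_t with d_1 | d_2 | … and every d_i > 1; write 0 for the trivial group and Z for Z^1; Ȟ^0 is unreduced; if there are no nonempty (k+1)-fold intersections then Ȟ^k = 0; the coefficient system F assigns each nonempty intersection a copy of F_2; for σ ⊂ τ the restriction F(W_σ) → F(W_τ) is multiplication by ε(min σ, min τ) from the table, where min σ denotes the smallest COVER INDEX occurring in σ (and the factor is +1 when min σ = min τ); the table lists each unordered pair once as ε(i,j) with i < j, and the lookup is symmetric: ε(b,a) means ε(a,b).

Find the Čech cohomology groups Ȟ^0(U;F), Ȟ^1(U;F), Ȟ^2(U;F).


Ȟ^0(U;F) ≅ Z/2; Ȟ^1(U;F) ≅ Z/2; Ȟ^2(U;F) ≅ 0

nerve of the cover:
  W1={{p3},{p2,p3},{p3,p4}} W2={{p2},{p5},{p2,p3},{p2,p4},{p2,p5},{p4,p5},{p2,p4,p5}} W3={{p1},{p4},{p2,p4},{p3,p4},{p4,p5},{p2,p4,p5}}
  W12={{p2,p3}} W13={{p3,p4}} W23={{p2,p4},{p4,p5},{p2,p4,p5}}
C dims 3,3; δ0: rk_F2 2
Ȟ^0 = (3 − 2) − 0 = 1, so Ȟ^0 ≅ Z/2
Ȟ^1 = (3 − 0) − 2 = 1, so Ȟ^1 ≅ Z/2
Ȟ^2 = (0 − 0) − 0 = 0, so Ȟ^2 ≅ 0


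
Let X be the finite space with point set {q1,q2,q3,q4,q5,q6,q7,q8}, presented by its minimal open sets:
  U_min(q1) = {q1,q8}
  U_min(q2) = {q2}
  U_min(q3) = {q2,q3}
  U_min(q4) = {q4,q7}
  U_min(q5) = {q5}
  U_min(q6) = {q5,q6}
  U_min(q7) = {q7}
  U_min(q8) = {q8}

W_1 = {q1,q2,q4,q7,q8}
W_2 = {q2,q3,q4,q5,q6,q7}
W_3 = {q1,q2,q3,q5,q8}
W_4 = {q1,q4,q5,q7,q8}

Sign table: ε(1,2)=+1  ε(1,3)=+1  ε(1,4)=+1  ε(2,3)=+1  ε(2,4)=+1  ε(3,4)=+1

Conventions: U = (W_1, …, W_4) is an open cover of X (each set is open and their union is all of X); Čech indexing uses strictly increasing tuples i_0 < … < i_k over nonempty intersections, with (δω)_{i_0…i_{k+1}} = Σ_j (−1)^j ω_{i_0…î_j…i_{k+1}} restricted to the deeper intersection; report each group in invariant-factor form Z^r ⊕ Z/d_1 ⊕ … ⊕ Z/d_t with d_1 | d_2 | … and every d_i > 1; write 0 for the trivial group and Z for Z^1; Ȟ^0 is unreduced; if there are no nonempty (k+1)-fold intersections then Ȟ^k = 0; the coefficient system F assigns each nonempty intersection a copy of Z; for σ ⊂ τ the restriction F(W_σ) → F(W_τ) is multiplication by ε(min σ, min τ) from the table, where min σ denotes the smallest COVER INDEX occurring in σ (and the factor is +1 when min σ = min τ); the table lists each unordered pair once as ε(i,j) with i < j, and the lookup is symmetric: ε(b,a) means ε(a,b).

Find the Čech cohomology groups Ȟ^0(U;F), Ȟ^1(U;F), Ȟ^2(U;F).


Ȟ^0 = Z, Ȟ^1 = 0, Ȟ^2 = Z

cover nerve:
  W12={q2,q4,q7} W13={q1,q2,q8} W14={q1,q4,q7,q8} W23={q2,q3,q5} W24={q4,q5,q7} W34={q1,q5,q8}
  W123={q2} W124={q4,q7} W134={q1,q8} W234={q5}
C dims 4,6,4; δ0: rk 3, SNF 1^3; δ1: rk 3, SNF 1^3
Ȟ^0: (4−3)−0=1 ⇒ Z
Ȟ^1: (6−3)−3=0 ⇒ 0
Ȟ^2: (4−0)−3=1 ⇒ Z


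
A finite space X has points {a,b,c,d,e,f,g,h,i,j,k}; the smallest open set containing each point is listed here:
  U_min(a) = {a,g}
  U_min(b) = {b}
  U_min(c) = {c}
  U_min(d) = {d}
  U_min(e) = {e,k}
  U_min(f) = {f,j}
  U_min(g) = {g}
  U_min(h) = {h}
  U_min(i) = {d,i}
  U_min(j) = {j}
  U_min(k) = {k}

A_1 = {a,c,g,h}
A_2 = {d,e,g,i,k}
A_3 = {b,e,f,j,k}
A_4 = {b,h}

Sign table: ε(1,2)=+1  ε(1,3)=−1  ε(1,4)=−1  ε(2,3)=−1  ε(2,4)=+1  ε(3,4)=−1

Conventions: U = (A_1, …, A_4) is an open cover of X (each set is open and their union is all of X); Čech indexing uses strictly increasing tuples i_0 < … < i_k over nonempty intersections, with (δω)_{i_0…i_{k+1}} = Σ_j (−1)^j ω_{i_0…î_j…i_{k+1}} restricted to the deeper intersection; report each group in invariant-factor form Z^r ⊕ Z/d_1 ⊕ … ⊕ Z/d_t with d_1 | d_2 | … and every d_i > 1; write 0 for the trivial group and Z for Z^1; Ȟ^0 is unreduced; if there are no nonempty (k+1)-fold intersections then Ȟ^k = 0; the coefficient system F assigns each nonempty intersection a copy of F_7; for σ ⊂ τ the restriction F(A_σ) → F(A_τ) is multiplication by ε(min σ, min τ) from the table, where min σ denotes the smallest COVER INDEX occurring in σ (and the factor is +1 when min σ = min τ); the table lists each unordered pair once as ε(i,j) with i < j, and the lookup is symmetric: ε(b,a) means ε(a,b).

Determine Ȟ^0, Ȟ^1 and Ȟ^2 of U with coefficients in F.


cover nerve:
  A12={g} A14={h} A23={e,k} A34={b}
C dims 4,4; δ0: rk_F7 4
Ȟ^0: (4−4)−0=0 ⇒ 0
Ȟ^1: (4−0)−4=0 ⇒ 0
Ȟ^2: (0−0)−0=0 ⇒ 0

Ȟ^0 = 0, Ȟ^1 = 0 and Ȟ^2 = 0


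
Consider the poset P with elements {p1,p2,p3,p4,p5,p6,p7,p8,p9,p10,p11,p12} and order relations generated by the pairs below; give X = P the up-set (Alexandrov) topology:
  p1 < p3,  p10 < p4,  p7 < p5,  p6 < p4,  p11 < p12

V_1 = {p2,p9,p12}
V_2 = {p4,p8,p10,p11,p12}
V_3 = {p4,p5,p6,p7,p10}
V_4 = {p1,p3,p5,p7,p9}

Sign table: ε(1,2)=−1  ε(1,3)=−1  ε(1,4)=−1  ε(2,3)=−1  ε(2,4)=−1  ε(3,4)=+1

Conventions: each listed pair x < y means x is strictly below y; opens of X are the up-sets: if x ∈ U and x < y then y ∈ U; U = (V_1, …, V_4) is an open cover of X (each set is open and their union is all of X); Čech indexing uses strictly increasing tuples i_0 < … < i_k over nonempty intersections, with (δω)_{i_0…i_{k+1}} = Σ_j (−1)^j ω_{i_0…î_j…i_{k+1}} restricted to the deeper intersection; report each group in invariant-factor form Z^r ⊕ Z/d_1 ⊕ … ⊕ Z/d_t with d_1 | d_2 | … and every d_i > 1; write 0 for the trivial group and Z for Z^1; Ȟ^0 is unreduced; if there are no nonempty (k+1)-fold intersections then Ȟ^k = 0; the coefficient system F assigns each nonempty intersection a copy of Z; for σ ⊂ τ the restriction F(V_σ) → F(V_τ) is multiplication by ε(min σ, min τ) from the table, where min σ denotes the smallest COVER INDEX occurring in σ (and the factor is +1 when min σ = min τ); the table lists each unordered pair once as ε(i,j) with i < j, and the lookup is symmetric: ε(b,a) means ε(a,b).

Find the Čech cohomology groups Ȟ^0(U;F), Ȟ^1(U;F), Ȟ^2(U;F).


Ȟ^0(U;F) ≅ 0, Ȟ^1(U;F) ≅ Z/2 and Ȟ^2(U;F) ≅ 0

nerve simplices:
  V12={p12} V14={p9} V23={p4,p10} V34={p5,p7}
C dims 4,4; δ0: rk 4, SNF 1^3·2
degree 0: 4−4−0 = 0 → Ȟ^0 ≅ 0
degree 1: 4−0−4 = 0 plus torsion [2] → Ȟ^1 ≅ Z/2
degree 2: 0−0−0 = 0 → Ȟ^2 ≅ 0


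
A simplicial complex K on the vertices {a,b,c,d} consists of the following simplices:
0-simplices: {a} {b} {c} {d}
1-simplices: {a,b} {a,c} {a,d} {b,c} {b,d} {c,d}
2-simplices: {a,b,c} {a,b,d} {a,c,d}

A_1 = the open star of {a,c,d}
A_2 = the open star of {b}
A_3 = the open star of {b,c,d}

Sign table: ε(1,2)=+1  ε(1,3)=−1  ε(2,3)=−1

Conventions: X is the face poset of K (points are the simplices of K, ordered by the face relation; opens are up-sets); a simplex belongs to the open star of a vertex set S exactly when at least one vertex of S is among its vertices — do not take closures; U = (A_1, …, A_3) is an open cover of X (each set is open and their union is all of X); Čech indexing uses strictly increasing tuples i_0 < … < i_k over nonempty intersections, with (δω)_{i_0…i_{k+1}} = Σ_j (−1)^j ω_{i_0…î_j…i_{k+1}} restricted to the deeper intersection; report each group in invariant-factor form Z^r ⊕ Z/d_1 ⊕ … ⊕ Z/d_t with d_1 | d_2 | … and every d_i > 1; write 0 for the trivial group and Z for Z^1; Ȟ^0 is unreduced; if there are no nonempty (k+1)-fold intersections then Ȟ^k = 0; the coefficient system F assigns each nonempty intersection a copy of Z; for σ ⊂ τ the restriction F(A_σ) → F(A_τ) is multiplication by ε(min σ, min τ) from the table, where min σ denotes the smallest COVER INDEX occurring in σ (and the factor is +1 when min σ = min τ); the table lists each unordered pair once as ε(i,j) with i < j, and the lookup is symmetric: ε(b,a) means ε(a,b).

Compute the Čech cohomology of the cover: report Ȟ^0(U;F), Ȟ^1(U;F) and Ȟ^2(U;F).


Ȟ^0(U;F) ≅ Z, Ȟ^1(U;F) ≅ 0 and Ȟ^2(U;F) ≅ 0

cover nerve:
  A1={{a},{c},{d},{a,b},{a,c},{a,d},{b,c},{b,d},{c,d},{a,b,c},{a,b,d},{a,c,d}} A2={{b},{a,b},{b,c},{b,d},{a,b,c},{a,b,d}} A3={{b},{c},{d},{a,b},{a,c},{a,d},{b,c},{b,d},{c,d},{a,b,c},{a,b,d},{a,c,d}}
  A12={{a,b},{b,c},{b,d},{a,b,c},{a,b,d}} A13={{c},{d},{a,b},{a,c},{a,d},{b,c},{b,d},{c,d},{a,b,c},{a,b,d},{a,c,d}} A23={{b},{a,b},{b,c},{b,d},{a,b,c},{a,b,d}}
  A123={{a,b},{b,c},{b,d},{a,b,c},{a,b,d}}
C dims 3,3,1; δ0: rk 2, SNF 1^2; δ1: rk 1, SNF 1^1
Ȟ^0: (3−2)−0=1 ⇒ Z
Ȟ^1: (3−1)−2=0 ⇒ 0
Ȟ^2: (1−0)−1=0 ⇒ 0


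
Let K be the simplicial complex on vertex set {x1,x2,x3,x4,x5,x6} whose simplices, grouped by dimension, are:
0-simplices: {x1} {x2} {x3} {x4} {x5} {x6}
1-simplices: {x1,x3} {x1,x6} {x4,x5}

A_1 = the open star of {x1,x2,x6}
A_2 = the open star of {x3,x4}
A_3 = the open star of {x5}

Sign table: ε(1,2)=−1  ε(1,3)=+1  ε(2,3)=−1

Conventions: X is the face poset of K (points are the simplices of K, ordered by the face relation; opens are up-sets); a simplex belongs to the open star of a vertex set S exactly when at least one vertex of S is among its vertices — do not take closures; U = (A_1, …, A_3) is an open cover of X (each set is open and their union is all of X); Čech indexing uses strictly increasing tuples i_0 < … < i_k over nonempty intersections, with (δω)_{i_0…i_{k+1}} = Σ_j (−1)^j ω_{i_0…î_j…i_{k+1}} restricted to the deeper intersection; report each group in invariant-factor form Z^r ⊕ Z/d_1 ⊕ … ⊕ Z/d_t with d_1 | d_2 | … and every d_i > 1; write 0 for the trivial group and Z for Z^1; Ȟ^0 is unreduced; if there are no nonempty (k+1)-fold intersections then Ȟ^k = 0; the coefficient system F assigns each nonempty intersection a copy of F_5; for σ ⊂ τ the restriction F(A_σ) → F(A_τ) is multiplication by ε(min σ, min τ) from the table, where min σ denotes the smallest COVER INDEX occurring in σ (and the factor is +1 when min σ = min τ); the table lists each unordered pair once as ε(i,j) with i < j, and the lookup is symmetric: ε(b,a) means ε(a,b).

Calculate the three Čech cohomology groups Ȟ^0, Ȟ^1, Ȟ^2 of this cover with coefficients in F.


Ȟ^0(U;F) ≅ Z/5,  Ȟ^1(U;F) ≅ 0,  Ȟ^2(U;F) ≅ 0

nonempty intersections:
  A1={{x1},{x2},{x6},{x1,x3},{x1,x6}} A2={{x3},{x4},{x1,x3},{x4,x5}} A3={{x5},{x4,x5}}
  A12={{x1,x3}} A23={{x4,x5}}
C dims 3,2; δ0: rk_F5 2
Ȟ^0: (3−2)−0=1 ⇒ Z/5
Ȟ^1: (2−0)−2=0 ⇒ 0
Ȟ^2: (0−0)−0=0 ⇒ 0


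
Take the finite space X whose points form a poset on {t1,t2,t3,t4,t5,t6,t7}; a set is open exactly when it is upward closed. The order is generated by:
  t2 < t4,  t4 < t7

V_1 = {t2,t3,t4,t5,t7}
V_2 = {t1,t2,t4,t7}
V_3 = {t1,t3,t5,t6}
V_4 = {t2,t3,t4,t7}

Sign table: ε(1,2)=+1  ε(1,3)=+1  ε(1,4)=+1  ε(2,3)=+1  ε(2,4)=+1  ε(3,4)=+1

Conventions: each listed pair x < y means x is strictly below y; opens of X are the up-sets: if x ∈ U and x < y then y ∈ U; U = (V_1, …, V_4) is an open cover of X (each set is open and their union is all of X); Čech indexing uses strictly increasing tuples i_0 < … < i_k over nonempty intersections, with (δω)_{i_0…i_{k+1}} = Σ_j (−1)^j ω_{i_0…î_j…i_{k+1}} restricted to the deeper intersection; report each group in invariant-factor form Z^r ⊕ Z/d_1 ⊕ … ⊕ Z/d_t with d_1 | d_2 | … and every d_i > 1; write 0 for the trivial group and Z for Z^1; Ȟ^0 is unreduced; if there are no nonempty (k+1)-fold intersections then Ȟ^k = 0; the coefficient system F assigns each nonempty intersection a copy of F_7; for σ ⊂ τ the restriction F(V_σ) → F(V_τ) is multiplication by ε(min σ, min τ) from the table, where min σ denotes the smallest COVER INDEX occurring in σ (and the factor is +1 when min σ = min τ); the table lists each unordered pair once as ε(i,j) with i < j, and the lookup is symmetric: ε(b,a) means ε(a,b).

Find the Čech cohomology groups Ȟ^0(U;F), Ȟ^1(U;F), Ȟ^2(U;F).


Ȟ^0 ≅ Z/7; Ȟ^1 ≅ Z/7; Ȟ^2 ≅ 0

nonempty intersections:
  V12={t2,t4,t7} V13={t3,t5} V14={t2,t3,t4,t7} V23={t1} V24={t2,t4,t7} V34={t3}
  V124={t2,t4,t7} V134={t3}
C dims 4,6,2; δ0: rk_F7 3; δ1: rk_F7 2
Ȟ^0: (4−3)−0=1 ⇒ Z/7
Ȟ^1: (6−2)−3=1 ⇒ Z/7
Ȟ^2: (2−0)−2=0 ⇒ 0


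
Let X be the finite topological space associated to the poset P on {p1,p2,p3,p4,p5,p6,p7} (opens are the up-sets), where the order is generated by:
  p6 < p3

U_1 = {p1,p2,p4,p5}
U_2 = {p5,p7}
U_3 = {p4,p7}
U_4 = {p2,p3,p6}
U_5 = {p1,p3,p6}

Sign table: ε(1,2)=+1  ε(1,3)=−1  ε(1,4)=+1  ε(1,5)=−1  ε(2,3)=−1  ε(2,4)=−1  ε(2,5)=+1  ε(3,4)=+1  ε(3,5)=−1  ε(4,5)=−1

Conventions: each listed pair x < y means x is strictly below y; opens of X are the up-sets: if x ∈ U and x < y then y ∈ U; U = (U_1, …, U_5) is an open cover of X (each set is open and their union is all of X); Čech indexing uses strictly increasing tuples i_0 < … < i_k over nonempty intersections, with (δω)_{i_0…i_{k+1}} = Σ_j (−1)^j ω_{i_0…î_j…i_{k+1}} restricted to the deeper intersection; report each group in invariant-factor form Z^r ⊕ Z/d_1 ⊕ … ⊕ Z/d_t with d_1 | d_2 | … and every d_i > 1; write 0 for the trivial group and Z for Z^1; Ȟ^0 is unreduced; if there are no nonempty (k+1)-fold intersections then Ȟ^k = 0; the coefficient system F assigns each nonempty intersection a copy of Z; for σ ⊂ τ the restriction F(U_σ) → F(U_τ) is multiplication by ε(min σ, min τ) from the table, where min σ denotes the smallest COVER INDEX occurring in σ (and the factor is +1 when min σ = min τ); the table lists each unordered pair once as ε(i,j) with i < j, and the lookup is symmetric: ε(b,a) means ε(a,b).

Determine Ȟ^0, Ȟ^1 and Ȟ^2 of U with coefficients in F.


Ȟ^0 ≅ Z, Ȟ^1 ≅ Z^2 and Ȟ^2 ≅ 0

nonempty intersections:
  U12={p5} U13={p4} U14={p2} U15={p1} U23={p7} U45={p3,p6}
C dims 5,6; δ0: rk 4, SNF 1^4
Ȟ^0: (5−4)−0=1 ⇒ Z
Ȟ^1: (6−0)−4=2 ⇒ Z^2
Ȟ^2: (0−0)−0=0 ⇒ 0


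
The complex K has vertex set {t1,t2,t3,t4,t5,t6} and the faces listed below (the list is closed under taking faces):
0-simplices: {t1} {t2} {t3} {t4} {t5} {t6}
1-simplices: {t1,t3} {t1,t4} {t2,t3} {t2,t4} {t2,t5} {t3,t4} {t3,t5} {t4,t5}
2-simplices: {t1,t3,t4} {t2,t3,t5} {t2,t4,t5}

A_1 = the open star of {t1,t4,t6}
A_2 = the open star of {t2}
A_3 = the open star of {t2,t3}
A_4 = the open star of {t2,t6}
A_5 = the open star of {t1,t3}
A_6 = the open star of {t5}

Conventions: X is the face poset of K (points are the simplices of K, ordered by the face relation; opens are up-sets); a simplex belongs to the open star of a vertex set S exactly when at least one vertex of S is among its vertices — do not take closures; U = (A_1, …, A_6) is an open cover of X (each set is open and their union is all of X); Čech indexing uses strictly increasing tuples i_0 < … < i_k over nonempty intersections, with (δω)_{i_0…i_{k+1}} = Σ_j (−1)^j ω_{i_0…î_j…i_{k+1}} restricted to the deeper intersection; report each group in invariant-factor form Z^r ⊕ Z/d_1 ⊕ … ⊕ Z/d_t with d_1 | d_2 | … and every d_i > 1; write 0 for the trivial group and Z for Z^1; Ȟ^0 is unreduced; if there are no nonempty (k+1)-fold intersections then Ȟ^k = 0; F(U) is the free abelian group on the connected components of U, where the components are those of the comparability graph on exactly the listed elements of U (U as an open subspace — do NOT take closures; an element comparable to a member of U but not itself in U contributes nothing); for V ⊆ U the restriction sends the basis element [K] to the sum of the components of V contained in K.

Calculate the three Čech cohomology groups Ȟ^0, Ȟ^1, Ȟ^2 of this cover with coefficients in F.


Ȟ^0 = Z^2; Ȟ^1 = Z; Ȟ^2 = 0

cover nerve:
  A1={{t1},{t4},{t6},{t1,t3},{t1,t4},{t2,t4},{t3,t4},{t4,t5},{t1,t3,t4},{t2,t4,t5}} A2={{t2},{t2,t3},{t2,t4},{t2,t5},{t2,t3,t5},{t2,t4,t5}} A3={{t2},{t3},{t1,t3},{t2,t3},{t2,t4},{t2,t5},{t3,t4},{t3,t5},{t1,t3,t4},{t2,t3,t5},{t2,t4,t5}} A4={{t2},{t6},{t2,t3},{t2,t4},{t2,t5},{t2,t3,t5},{t2,t4,t5}} A5={{t1},{t3},{t1,t3},{t1,t4},{t2,t3},{t3,t4},{t3,t5},{t1,t3,t4},{t2,t3,t5}} A6={{t5},{t2,t5},{t3,t5},{t4,t5},{t2,t3,t5},{t2,t4,t5}}
  A12={{t2,t4},{t2,t4,t5}} A13={{t1,t3},{t2,t4},{t3,t4},{t1,t3,t4},{t2,t4,t5}} A14={{t6},{t2,t4},{t2,t4,t5}} A15={{t1},{t1,t3},{t1,t4},{t3,t4},{t1,t3,t4}} A16={{t4,t5},{t2,t4,t5}} A23={{t2},{t2,t3},{t2,t4},{t2,t5},{t2,t3,t5},{t2,t4,t5}} A24={{t2},{t2,t3},{t2,t4},{t2,t5},{t2,t3,t5},{t2,t4,t5}} A25={{t2,t3},{t2,t3,t5}} A26={{t2,t5},{t2,t3,t5},{t2,t4,t5}} A34={{t2},{t2,t3},{t2,t4},{t2,t5},{t2,t3,t5},{t2,t4,t5}} A35={{t3},{t1,t3},{t2,t3},{t3,t4},{t3,t5},{t1,t3,t4},{t2,t3,t5}} A36={{t2,t5},{t3,t5},{t2,t3,t5},{t2,t4,t5}} A45={{t2,t3},{t2,t3,t5}} A46={{t2,t5},{t2,t3,t5},{t2,t4,t5}} A56={{t3,t5},{t2,t3,t5}}
  A123={{t2,t4},{t2,t4,t5}} A124={{t2,t4},{t2,t4,t5}} A126={{t2,t4,t5}} A134={{t2,t4},{t2,t4,t5}} A135={{t1,t3},{t3,t4},{t1,t3,t4}} A136={{t2,t4,t5}} A146={{t2,t4,t5}} A234={{t2},{t2,t3},{t2,t4},{t2,t5},{t2,t3,t5},{t2,t4,t5}} A235={{t2,t3},{t2,t3,t5}} A236={{t2,t5},{t2,t3,t5},{t2,t4,t5}} A245={{t2,t3},{t2,t3,t5}} A246={{t2,t5},{t2,t3,t5},{t2,t4,t5}} A256={{t2,t3,t5}} A345={{t2,t3},{t2,t3,t5}} A346={{t2,t5},{t2,t3,t5},{t2,t4,t5}} A356={{t3,t5},{t2,t3,t5}} A456={{t2,t3,t5}}
  A1234={{t2,t4},{t2,t4,t5}} A1236={{t2,t4,t5}} A1246={{t2,t4,t5}} A1346={{t2,t4,t5}} A2345={{t2,t3},{t2,t3,t5}} A2346={{t2,t5},{t2,t3,t5},{t2,t4,t5}} A2356={{t2,t3,t5}} A2456={{t2,t3,t5}} A3456={{t2,t3,t5}}
  A12346={{t2,t4,t5}} A23456={{t2,t3,t5}}
components per intersection:
  A1: {{t1},{t4},{t1,t3},{t1,t4},{t2,t4},{t3,t4},{t4,t5},{t1,t3,t4},{t2,t4,t5}} {{t6}}
  A2: {{t2},{t2,t3},{t2,t4},{t2,t5},{t2,t3,t5},{t2,t4,t5}}
  A3: {{t2},{t3},{t1,t3},{t2,t3},{t2,t4},{t2,t5},{t3,t4},{t3,t5},{t1,t3,t4},{t2,t3,t5},{t2,t4,t5}}
  A4: {{t2},{t2,t3},{t2,t4},{t2,t5},{t2,t3,t5},{t2,t4,t5}} {{t6}}
  A5: {{t1},{t3},{t1,t3},{t1,t4},{t2,t3},{t3,t4},{t3,t5},{t1,t3,t4},{t2,t3,t5}}
  A6: {{t5},{t2,t5},{t3,t5},{t4,t5},{t2,t3,t5},{t2,t4,t5}}
  A12: {{t2,t4},{t2,t4,t5}}
  A13: {{t1,t3},{t3,t4},{t1,t3,t4}} {{t2,t4},{t2,t4,t5}}
  A14: {{t6}} {{t2,t4},{t2,t4,t5}}
  A15: {{t1},{t1,t3},{t1,t4},{t3,t4},{t1,t3,t4}}
  A16: {{t4,t5},{t2,t4,t5}}
  A23: {{t2},{t2,t3},{t2,t4},{t2,t5},{t2,t3,t5},{t2,t4,t5}}
  A24: {{t2},{t2,t3},{t2,t4},{t2,t5},{t2,t3,t5},{t2,t4,t5}}
  A25: {{t2,t3},{t2,t3,t5}}
  A26: {{t2,t5},{t2,t3,t5},{t2,t4,t5}}
  A34: {{t2},{t2,t3},{t2,t4},{t2,t5},{t2,t3,t5},{t2,t4,t5}}
  A35: {{t3},{t1,t3},{t2,t3},{t3,t4},{t3,t5},{t1,t3,t4},{t2,t3,t5}}
  A36: {{t2,t5},{t3,t5},{t2,t3,t5},{t2,t4,t5}}
  A45: {{t2,t3},{t2,t3,t5}}
  A46: {{t2,t5},{t2,t3,t5},{t2,t4,t5}}
  A56: {{t3,t5},{t2,t3,t5}}
  A123: {{t2,t4},{t2,t4,t5}}
  A124: {{t2,t4},{t2,t4,t5}}
  A126: {{t2,t4,t5}}
  A134: {{t2,t4},{t2,t4,t5}}
  A135: {{t1,t3},{t3,t4},{t1,t3,t4}}
  A136: {{t2,t4,t5}}
  A146: {{t2,t4,t5}}
  A234: {{t2},{t2,t3},{t2,t4},{t2,t5},{t2,t3,t5},{t2,t4,t5}}
  A235: {{t2,t3},{t2,t3,t5}}
  A236: {{t2,t5},{t2,t3,t5},{t2,t4,t5}}
  A245: {{t2,t3},{t2,t3,t5}}
  A246: {{t2,t5},{t2,t3,t5},{t2,t4,t5}}
  A256: {{t2,t3,t5}}
  A345: {{t2,t3},{t2,t3,t5}}
  A346: {{t2,t5},{t2,t3,t5},{t2,t4,t5}}
  A356: {{t3,t5},{t2,t3,t5}}
  A456: {{t2,t3,t5}}
  A1234: {{t2,t4},{t2,t4,t5}}
  A1236: {{t2,t4,t5}}
  A1246: {{t2,t4,t5}}
  A1346: {{t2,t4,t5}}
  A2345: {{t2,t3},{t2,t3,t5}}
  A2346: {{t2,t5},{t2,t3,t5},{t2,t4,t5}}
  A2356: {{t2,t3,t5}}
  A2456: {{t2,t3,t5}}
  A3456: {{t2,t3,t5}}
  A12346: {{t2,t4,t5}}
  A23456: {{t2,t3,t5}}
C dims 8,17,17,9; δ0: rk 6, SNF 1^6; δ1: rk 10, SNF 1^10; δ2: rk 7, SNF 1^7
Ȟ^0: (8−6)−0=2 ⇒ Z^2
Ȟ^1: (17−10)−6=1 ⇒ Z
Ȟ^2: (17−7)−10=0 ⇒ 0


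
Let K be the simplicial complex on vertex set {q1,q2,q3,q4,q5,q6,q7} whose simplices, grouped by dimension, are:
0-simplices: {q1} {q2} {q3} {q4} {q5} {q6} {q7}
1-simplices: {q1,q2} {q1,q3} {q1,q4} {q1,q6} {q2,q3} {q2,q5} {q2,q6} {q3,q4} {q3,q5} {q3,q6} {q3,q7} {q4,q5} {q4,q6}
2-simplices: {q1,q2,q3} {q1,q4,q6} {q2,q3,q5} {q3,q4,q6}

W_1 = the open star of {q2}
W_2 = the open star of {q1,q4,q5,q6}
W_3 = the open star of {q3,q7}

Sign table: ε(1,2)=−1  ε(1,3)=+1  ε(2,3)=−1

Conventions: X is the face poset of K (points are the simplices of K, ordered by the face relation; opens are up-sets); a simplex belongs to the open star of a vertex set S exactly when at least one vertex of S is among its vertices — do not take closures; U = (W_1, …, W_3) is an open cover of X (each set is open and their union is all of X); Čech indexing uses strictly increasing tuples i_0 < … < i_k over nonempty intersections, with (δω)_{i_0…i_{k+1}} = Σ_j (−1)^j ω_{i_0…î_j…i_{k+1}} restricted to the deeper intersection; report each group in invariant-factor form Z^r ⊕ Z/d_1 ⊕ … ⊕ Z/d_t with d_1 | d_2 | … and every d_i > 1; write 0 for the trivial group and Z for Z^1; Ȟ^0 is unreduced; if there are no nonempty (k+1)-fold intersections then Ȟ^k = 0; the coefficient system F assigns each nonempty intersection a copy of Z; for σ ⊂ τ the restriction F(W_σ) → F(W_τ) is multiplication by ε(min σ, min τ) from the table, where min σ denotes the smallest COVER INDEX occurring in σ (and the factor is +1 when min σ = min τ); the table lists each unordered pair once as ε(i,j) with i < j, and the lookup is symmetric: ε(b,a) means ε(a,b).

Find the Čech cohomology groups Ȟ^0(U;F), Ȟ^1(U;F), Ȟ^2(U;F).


Ȟ^0 ≅ Z, Ȟ^1 ≅ 0, Ȟ^2 ≅ 0

nerve of the cover:
  W1={{q2},{q1,q2},{q2,q3},{q2,q5},{q2,q6},{q1,q2,q3},{q2,q3,q5}} W2={{q1},{q4},{q5},{q6},{q1,q2},{q1,q3},{q1,q4},{q1,q6},{q2,q5},{q2,q6},{q3,q4},{q3,q5},{q3,q6},{q4,q5},{q4,q6},{q1,q2,q3},{q1,q4,q6},{q2,q3,q5},{q3,q4,q6}} W3={{q3},{q7},{q1,q3},{q2,q3},{q3,q4},{q3,q5},{q3,q6},{q3,q7},{q1,q2,q3},{q2,q3,q5},{q3,q4,q6}}
  W12={{q1,q2},{q2,q5},{q2,q6},{q1,q2,q3},{q2,q3,q5}} W13={{q2,q3},{q1,q2,q3},{q2,q3,q5}} W23={{q1,q3},{q3,q4},{q3,q5},{q3,q6},{q1,q2,q3},{q2,q3,q5},{q3,q4,q6}}
  W123={{q1,q2,q3},{q2,q3,q5}}
C dims 3,3,1; δ0: rk 2, SNF 1^2; δ1: rk 1, SNF 1^1
Ȟ^0 = (3 − 2) − 0 = 1, so Ȟ^0 ≅ Z
Ȟ^1 = (3 − 1) − 2 = 0, so Ȟ^1 ≅ 0
Ȟ^2 = (1 − 0) − 1 = 0, so Ȟ^2 ≅ 0


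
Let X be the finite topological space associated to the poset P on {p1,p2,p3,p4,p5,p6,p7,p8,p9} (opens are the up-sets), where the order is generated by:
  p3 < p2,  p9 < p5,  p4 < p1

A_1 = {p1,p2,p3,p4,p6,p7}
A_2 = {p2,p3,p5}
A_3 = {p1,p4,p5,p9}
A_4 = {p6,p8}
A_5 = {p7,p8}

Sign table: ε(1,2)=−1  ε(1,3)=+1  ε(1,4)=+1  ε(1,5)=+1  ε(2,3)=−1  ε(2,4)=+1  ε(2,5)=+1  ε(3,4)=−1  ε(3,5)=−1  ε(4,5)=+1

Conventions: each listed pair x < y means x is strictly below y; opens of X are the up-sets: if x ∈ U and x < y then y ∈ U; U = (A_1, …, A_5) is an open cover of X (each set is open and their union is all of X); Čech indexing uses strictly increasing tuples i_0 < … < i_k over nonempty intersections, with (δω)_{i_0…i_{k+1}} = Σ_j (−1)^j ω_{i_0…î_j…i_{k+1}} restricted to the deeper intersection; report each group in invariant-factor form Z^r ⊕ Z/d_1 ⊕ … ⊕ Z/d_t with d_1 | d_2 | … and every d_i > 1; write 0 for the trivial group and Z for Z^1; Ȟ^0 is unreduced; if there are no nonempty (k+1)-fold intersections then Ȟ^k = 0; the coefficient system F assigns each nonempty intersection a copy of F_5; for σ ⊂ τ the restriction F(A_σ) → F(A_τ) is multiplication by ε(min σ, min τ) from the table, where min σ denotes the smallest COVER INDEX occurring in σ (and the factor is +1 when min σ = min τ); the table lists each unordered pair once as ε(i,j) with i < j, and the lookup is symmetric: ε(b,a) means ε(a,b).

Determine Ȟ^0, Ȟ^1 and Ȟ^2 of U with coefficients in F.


cover nerve:
  A12={p2,p3} A13={p1,p4} A14={p6} A15={p7} A23={p5} A45={p8}
C dims 5,6; δ0: rk_F5 4
Ȟ^0: (5−4)−0=1 ⇒ Z/5
Ȟ^1: (6−0)−4=2 ⇒ Z/5 ⊕ Z/5
Ȟ^2: (0−0)−0=0 ⇒ 0

Ȟ^0(U;F) ≅ Z/5,  Ȟ^1(U;F) ≅ Z/5 ⊕ Z/5,  Ȟ^2(U;F) ≅ 0


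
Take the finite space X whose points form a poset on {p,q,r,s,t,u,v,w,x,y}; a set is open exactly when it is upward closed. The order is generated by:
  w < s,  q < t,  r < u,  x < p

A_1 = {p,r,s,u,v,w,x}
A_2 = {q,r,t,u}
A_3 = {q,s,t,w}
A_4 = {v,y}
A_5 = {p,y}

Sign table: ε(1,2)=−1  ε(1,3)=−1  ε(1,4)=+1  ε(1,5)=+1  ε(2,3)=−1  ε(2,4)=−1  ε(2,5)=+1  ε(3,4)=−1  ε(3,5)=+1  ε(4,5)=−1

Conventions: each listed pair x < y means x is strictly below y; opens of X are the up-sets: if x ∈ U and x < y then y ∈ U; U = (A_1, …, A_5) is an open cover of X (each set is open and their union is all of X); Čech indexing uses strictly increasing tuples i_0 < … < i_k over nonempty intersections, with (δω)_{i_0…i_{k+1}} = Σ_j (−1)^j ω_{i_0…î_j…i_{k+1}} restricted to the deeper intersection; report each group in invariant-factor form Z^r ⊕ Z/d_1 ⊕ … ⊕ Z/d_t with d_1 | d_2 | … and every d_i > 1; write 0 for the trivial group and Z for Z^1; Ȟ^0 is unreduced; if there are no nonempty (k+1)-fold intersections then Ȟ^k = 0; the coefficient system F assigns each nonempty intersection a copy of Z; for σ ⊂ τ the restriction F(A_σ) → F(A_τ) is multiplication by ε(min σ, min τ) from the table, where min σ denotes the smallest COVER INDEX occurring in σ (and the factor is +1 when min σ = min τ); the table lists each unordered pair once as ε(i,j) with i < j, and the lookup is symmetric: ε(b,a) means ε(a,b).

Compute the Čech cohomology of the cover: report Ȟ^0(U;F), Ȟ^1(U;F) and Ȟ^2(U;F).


nerve simplices:
  A12={r,u} A13={s,w} A14={v} A15={p} A23={q,t} A45={y}
C dims 5,6; δ0: rk 5, SNF 1^4·2
degree 0: 5−5−0 = 0 → Ȟ^0 ≅ 0
degree 1: 6−0−5 = 1 plus torsion [2] → Ȟ^1 ≅ Z ⊕ Z/2
degree 2: 0−0−0 = 0 → Ȟ^2 ≅ 0

Ȟ^0(U;F) ≅ 0; Ȟ^1(U;F) ≅ Z ⊕ Z/2; Ȟ^2(U;F) ≅ 0


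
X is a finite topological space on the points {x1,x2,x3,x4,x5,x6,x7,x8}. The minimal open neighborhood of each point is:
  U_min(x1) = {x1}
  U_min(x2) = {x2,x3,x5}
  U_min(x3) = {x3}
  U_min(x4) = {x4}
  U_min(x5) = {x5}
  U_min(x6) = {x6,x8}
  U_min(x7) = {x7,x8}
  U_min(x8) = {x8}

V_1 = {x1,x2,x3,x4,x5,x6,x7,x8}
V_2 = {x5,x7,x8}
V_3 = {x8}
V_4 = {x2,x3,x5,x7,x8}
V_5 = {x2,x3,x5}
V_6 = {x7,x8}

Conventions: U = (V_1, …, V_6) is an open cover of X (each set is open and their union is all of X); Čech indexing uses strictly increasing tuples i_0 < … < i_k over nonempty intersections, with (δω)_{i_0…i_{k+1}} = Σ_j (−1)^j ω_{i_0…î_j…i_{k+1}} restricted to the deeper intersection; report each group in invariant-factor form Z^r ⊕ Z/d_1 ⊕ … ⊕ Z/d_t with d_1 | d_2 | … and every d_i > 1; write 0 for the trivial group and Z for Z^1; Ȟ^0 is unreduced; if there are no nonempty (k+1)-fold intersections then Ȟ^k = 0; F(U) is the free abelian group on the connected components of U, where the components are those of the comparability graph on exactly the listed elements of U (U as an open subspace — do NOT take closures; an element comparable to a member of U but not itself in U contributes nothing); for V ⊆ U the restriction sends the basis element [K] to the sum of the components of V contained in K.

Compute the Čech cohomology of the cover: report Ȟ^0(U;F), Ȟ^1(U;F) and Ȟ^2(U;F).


nonempty overlaps:
  V12={x5,x7,x8} V13={x8} V14={x2,x3,x5,x7,x8} V15={x2,x3,x5} V16={x7,x8} V23={x8} V24={x5,x7,x8} V25={x5} V26={x7,x8} V34={x8} V36={x8} V45={x2,x3,x5} V46={x7,x8}
  V123={x8} V124={x5,x7,x8} V125={x5} V126={x7,x8} V134={x8} V136={x8} V145={x2,x3,x5} V146={x7,x8} V234={x8} V236={x8} V245={x5} V246={x7,x8} V346={x8}
  V1234={x8} V1236={x8} V1245={x5} V1246={x7,x8} V1346={x8} V2346={x8}
  V12346={x8}
components per intersection:
  V1: {x1} {x2,x3,x5} {x4} {x6,x7,x8}
  V2: {x5} {x7,x8}
  V3: {x8}
  V4: {x2,x3,x5} {x7,x8}
  V5: {x2,x3,x5}
  V6: {x7,x8}
  V12: {x5} {x7,x8}
  V13: {x8}
  V14: {x2,x3,x5} {x7,x8}
  V15: {x2,x3,x5}
  V16: {x7,x8}
  V23: {x8}
  V24: {x5} {x7,x8}
  V25: {x5}
  V26: {x7,x8}
  V34: {x8}
  V36: {x8}
  V45: {x2,x3,x5}
  V46: {x7,x8}
  V123: {x8}
  V124: {x5} {x7,x8}
  V125: {x5}
  V126: {x7,x8}
  V134: {x8}
  V136: {x8}
  V145: {x2,x3,x5}
  V146: {x7,x8}
  V234: {x8}
  V236: {x8}
  V245: {x5}
  V246: {x7,x8}
  V346: {x8}
  V1234: {x8}
  V1236: {x8}
  V1245: {x5}
  V1246: {x7,x8}
  V1346: {x8}
  V2346: {x8}
  V12346: {x8}
C dims 11,16,14,6; δ0: rk 7, SNF 1^7; δ1: rk 9, SNF 1^9; δ2: rk 5, SNF 1^5
degree 0: 11−7−0 = 4 → Ȟ^0 ≅ Z^4
degree 1: 16−9−7 = 0 → Ȟ^1 ≅ 0
degree 2: 14−5−9 = 0 → Ȟ^2 ≅ 0

Ȟ^0 ≅ Z^4; Ȟ^1 ≅ 0; Ȟ^2 ≅ 0


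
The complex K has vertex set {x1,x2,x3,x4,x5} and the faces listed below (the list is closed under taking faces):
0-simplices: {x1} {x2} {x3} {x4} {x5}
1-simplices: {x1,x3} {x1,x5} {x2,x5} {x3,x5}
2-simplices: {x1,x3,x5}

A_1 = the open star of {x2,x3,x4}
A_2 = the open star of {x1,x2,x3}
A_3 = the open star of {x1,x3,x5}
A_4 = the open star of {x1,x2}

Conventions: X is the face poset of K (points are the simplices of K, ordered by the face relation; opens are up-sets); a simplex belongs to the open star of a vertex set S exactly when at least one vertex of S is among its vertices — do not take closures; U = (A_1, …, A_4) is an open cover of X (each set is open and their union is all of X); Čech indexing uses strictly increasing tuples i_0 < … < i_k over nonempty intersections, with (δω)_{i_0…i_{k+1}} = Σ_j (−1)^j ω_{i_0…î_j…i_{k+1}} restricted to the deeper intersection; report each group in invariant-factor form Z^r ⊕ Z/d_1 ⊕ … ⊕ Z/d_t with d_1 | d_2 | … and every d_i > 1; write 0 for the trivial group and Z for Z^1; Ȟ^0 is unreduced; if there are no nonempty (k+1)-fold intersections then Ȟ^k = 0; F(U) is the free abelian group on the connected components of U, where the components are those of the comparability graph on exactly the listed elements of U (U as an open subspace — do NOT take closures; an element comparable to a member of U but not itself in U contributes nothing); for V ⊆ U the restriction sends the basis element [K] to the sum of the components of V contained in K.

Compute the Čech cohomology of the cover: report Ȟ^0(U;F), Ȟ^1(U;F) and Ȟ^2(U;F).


nonempty overlaps:
  A1={{x2},{x3},{x4},{x1,x3},{x2,x5},{x3,x5},{x1,x3,x5}} A2={{x1},{x2},{x3},{x1,x3},{x1,x5},{x2,x5},{x3,x5},{x1,x3,x5}} A3={{x1},{x3},{x5},{x1,x3},{x1,x5},{x2,x5},{x3,x5},{x1,x3,x5}} A4={{x1},{x2},{x1,x3},{x1,x5},{x2,x5},{x1,x3,x5}}
  A12={{x2},{x3},{x1,x3},{x2,x5},{x3,x5},{x1,x3,x5}} A13={{x3},{x1,x3},{x2,x5},{x3,x5},{x1,x3,x5}} A14={{x2},{x1,x3},{x2,x5},{x1,x3,x5}} A23={{x1},{x3},{x1,x3},{x1,x5},{x2,x5},{x3,x5},{x1,x3,x5}} A24={{x1},{x2},{x1,x3},{x1,x5},{x2,x5},{x1,x3,x5}} A34={{x1},{x1,x3},{x1,x5},{x2,x5},{x1,x3,x5}}
  A123={{x3},{x1,x3},{x2,x5},{x3,x5},{x1,x3,x5}} A124={{x2},{x1,x3},{x2,x5},{x1,x3,x5}} A134={{x1,x3},{x2,x5},{x1,x3,x5}} A234={{x1},{x1,x3},{x1,x5},{x2,x5},{x1,x3,x5}}
  A1234={{x1,x3},{x2,x5},{x1,x3,x5}}
components per intersection:
  A1: {{x2},{x2,x5}} {{x3},{x1,x3},{x3,x5},{x1,x3,x5}} {{x4}}
  A2: {{x1},{x3},{x1,x3},{x1,x5},{x3,x5},{x1,x3,x5}} {{x2},{x2,x5}}
  A3: {{x1},{x3},{x5},{x1,x3},{x1,x5},{x2,x5},{x3,x5},{x1,x3,x5}}
  A4: {{x1},{x1,x3},{x1,x5},{x1,x3,x5}} {{x2},{x2,x5}}
  A12: {{x2},{x2,x5}} {{x3},{x1,x3},{x3,x5},{x1,x3,x5}}
  A13: {{x3},{x1,x3},{x3,x5},{x1,x3,x5}} {{x2,x5}}
  A14: {{x2},{x2,x5}} {{x1,x3},{x1,x3,x5}}
  A23: {{x1},{x3},{x1,x3},{x1,x5},{x3,x5},{x1,x3,x5}} {{x2,x5}}
  A24: {{x1},{x1,x3},{x1,x5},{x1,x3,x5}} {{x2},{x2,x5}}
  A34: {{x1},{x1,x3},{x1,x5},{x1,x3,x5}} {{x2,x5}}
  A123: {{x3},{x1,x3},{x3,x5},{x1,x3,x5}} {{x2,x5}}
  A124: {{x2},{x2,x5}} {{x1,x3},{x1,x3,x5}}
  A134: {{x1,x3},{x1,x3,x5}} {{x2,x5}}
  A234: {{x1},{x1,x3},{x1,x5},{x1,x3,x5}} {{x2,x5}}
  A1234: {{x1,x3},{x1,x3,x5}} {{x2,x5}}
C dims 8,12,8,2; δ0: rk 6, SNF 1^6; δ1: rk 6, SNF 1^6; δ2: rk 2, SNF 1^2
degree 0: 8−6−0 = 2 → Ȟ^0 ≅ Z^2
degree 1: 12−6−6 = 0 → Ȟ^1 ≅ 0
degree 2: 8−2−6 = 0 → Ȟ^2 ≅ 0

Ȟ^0(U;F) ≅ Z^2, Ȟ^1(U;F) ≅ 0 and Ȟ^2(U;F) ≅ 0


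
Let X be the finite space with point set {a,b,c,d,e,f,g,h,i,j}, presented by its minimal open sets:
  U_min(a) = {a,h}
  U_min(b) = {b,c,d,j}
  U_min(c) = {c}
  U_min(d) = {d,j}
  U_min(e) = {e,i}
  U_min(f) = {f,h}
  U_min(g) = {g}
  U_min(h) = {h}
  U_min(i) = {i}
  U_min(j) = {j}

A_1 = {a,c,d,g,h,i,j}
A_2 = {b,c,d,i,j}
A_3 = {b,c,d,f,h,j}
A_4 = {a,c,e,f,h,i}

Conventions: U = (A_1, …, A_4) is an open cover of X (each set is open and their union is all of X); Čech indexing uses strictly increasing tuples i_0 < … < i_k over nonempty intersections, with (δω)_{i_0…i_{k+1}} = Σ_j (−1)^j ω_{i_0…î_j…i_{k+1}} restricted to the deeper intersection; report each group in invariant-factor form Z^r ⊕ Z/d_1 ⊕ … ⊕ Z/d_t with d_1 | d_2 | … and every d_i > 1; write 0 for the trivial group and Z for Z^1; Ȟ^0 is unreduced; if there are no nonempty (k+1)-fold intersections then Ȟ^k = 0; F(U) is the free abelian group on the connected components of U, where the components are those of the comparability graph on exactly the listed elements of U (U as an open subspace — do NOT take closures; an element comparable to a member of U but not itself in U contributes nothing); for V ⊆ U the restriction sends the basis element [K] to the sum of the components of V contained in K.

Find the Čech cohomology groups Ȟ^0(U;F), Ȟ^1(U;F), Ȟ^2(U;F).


nonempty intersections:
  A12={c,d,i,j} A13={c,d,h,j} A14={a,c,h,i} A23={b,c,d,j} A24={c,i} A34={c,f,h}
  A123={c,d,j} A124={c,i} A134={c,h} A234={c}
  A1234={c}
components per intersection:
  A1: {a,h} {c} {d,j} {g} {i}
  A2: {b,c,d,j} {i}
  A3: {b,c,d,j} {f,h}
  A4: {a,f,h} {c} {e,i}
  A12: {c} {d,j} {i}
  A13: {c} {d,j} {h}
  A14: {a,h} {c} {i}
  A23: {b,c,d,j}
  A24: {c} {i}
  A34: {c} {f,h}
  A123: {c} {d,j}
  A124: {c} {i}
  A134: {c} {h}
  A234: {c}
  A1234: {c}
C dims 12,14,7,1; δ0: rk 8, SNF 1^8; δ1: rk 6, SNF 1^6; δ2: rk 1, SNF 1^1
Ȟ^0: (12−8)−0=4 ⇒ Z^4
Ȟ^1: (14−6)−8=0 ⇒ 0
Ȟ^2: (7−1)−6=0 ⇒ 0

Ȟ^0 ≅ Z^4; Ȟ^1 ≅ 0; Ȟ^2 ≅ 0
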